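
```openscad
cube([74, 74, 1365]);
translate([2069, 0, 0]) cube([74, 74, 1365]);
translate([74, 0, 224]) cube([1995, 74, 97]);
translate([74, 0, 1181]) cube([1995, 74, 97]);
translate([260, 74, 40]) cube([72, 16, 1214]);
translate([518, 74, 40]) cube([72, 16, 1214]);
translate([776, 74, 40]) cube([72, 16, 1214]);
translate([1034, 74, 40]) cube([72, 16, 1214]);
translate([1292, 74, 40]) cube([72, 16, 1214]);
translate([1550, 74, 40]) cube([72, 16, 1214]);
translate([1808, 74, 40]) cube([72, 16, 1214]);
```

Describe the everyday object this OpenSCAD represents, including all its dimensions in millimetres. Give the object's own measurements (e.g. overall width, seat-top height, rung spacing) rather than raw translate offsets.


A fence section. Two 74×74 mm posts, 1365 mm tall, stand on the floor with a clear span of 1995 mm between their inner faces. Two horizontal rails of 74×97 mm section span the gap between the posts with their undersides at z = 224 mm and z = 1181 mm, flush with the posts' −y face. 7 pickets, each 72 mm wide, 16 mm thick and 1214 mm tall, are fixed to the +y face of the rails with their bottoms at z = 40 mm, spaced across the span with a 186 mm gap after the −x post and between neighbouring pickets, with 189 mm left before the +x post.


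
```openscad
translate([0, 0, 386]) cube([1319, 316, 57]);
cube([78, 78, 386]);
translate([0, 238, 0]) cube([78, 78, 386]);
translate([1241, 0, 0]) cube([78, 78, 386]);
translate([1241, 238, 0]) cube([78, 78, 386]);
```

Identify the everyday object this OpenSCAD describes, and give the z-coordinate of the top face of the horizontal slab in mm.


A bench. The seat-top height is 443 mm.

A long slab on four corner posts — a bench. The slab sits at z = 386 with thickness 57, so the top is 386 + 57 = 443 mm.


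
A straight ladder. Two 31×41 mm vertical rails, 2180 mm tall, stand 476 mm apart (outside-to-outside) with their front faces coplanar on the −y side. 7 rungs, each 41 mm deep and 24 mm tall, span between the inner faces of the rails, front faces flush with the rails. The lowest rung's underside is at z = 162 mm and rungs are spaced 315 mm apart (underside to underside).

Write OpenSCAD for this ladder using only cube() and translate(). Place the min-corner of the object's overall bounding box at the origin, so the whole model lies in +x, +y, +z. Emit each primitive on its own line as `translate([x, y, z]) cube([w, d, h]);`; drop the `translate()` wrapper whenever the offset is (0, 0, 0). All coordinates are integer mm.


// rung span = 476 - 2*31 = 414
// rung[k] z = 162 + k*315
cube([31, 41, 2180]);
translate([445, 0, 0]) cube([31, 41, 2180]);
translate([31, 0, 162]) cube([414, 41, 24]);
translate([31, 0, 477]) cube([414, 41, 24]);
translate([31, 0, 792]) cube([414, 41, 24]);
translate([31, 0, 1107]) cube([414, 41, 24]);
translate([31, 0, 1422]) cube([414, 41, 24]);
translate([31, 0, 1737]) cube([414, 41, 24]);
translate([31, 0, 2052]) cube([414, 41, 24]);


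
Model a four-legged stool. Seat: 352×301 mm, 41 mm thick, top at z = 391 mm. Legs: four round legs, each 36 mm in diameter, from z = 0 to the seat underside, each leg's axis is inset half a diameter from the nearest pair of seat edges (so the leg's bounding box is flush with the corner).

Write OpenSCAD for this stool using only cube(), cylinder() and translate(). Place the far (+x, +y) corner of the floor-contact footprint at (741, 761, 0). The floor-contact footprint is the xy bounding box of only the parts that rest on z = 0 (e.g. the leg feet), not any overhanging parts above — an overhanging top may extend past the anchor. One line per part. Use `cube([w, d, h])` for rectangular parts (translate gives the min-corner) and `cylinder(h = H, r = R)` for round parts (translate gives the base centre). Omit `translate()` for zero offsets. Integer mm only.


translate([389, 460, 350]) cube([352, 301, 41]);
translate([407, 478, 0]) cylinder(h = 350, r = 18);
translate([723, 478, 0]) cylinder(h = 350, r = 18);
translate([407, 743, 0]) cylinder(h = 350, r = 18);
translate([723, 743, 0]) cylinder(h = 350, r = 18);


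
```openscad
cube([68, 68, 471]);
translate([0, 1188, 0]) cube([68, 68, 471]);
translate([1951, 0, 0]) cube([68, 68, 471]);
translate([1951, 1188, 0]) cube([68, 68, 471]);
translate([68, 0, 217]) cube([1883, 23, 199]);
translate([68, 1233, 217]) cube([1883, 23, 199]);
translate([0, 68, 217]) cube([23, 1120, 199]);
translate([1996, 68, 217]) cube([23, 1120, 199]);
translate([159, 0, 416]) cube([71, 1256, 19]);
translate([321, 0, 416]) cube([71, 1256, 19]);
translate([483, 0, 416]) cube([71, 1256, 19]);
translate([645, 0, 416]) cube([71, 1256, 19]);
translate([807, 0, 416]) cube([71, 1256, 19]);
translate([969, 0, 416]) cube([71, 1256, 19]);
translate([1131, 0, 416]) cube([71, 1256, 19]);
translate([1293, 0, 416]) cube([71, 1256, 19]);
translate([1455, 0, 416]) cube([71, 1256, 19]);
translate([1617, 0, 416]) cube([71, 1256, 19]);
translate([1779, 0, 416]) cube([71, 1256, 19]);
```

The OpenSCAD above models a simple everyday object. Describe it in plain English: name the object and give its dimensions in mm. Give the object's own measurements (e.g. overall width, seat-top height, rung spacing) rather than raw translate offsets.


A bed frame 2019 mm long (x) by 1256 mm wide (y). Four 68×68 mm corner posts, 471 mm tall, at the corners of the footprint. Four rails of 23 mm thickness and 199 mm height run between adjacent posts with their undersides at z = 217 mm, their outer faces flush with the outside of the frame (the two x-running rails run between the posts' inner faces; the two y-running rails run between the posts' inner faces). 11 slats, each 71 mm wide (x) and 19 mm thick, lie across the top of the two x-running rails, running the full 1256 mm width of the frame in y; along x they sit between the end posts with a 91 mm gap after the −x posts and between neighbouring slats, leaving 101 mm before the +x posts.


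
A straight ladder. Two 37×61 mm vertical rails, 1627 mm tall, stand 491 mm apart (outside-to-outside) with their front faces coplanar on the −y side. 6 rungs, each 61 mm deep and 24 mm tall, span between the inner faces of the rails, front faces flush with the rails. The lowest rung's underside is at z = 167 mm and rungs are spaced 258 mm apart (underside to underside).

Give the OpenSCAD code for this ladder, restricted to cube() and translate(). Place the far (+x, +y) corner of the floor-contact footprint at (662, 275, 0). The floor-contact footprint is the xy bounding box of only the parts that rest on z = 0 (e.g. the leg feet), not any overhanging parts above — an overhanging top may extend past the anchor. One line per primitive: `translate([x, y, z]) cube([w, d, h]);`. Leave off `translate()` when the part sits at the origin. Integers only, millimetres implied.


// rung span = 491 - 2*37 = 417
// rung[k] z = 167 + k*258
translate([171, 214, 0]) cube([37, 61, 1627]);
translate([625, 214, 0]) cube([37, 61, 1627]);
translate([208, 214, 167]) cube([417, 61, 24]);
translate([208, 214, 425]) cube([417, 61, 24]);
translate([208, 214, 683]) cube([417, 61, 24]);
translate([208, 214, 941]) cube([417, 61, 24]);
translate([208, 214, 1199]) cube([417, 61, 24]);
translate([208, 214, 1457]) cube([417, 61, 24]);


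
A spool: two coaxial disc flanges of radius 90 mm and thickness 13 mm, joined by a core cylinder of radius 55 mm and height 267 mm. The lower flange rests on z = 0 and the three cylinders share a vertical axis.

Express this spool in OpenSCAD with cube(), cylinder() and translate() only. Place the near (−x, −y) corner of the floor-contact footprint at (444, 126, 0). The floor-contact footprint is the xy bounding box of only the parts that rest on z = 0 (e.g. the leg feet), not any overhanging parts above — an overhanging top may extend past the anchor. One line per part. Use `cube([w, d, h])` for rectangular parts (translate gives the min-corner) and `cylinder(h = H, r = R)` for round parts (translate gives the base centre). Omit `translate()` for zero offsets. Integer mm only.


translate([534, 216, 0]) cylinder(h = 13, r = 90);
translate([534, 216, 13]) cylinder(h = 267, r = 55);
translate([534, 216, 280]) cylinder(h = 13, r = 90);


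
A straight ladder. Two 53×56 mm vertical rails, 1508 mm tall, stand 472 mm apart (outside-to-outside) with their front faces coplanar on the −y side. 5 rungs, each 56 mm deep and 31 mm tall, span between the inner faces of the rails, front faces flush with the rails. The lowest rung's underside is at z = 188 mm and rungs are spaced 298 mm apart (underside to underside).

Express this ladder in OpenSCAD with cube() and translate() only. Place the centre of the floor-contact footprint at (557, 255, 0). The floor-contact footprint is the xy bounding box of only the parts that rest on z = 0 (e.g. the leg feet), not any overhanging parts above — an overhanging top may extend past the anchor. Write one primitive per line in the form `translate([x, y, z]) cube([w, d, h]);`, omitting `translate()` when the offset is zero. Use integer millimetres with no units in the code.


translate([321, 227, 0]) cube([53, 56, 1508]);
translate([740, 227, 0]) cube([53, 56, 1508]);
translate([374, 227, 188]) cube([366, 56, 31]);
translate([374, 227, 486]) cube([366, 56, 31]);
translate([374, 227, 784]) cube([366, 56, 31]);
translate([374, 227, 1082]) cube([366, 56, 31]);
translate([374, 227, 1380]) cube([366, 56, 31]);


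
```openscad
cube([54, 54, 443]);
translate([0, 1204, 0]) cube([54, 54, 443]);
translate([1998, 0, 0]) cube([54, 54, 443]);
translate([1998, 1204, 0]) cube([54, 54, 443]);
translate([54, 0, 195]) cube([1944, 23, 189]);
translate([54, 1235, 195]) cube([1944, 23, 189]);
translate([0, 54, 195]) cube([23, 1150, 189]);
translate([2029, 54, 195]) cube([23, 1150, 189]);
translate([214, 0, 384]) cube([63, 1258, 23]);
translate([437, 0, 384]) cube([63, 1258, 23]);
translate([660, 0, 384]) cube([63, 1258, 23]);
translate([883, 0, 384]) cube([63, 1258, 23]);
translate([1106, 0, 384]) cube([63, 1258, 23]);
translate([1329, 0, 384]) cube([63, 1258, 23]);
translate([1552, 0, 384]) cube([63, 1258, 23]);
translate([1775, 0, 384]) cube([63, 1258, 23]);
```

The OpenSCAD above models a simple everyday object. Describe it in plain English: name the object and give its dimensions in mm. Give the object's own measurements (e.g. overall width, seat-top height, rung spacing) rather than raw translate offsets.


A bed frame 2052 mm long (x) by 1258 mm wide (y). Four 54×54 mm corner posts, 443 mm tall, at the corners of the footprint. Four rails of 23 mm thickness and 189 mm height run between adjacent posts with their undersides at z = 195 mm, their outer faces flush with the outside of the frame (the two x-running rails run between the posts' inner faces; the two y-running rails run between the posts' inner faces). 8 slats, each 63 mm wide (x) and 23 mm thick, lie across the top of the two x-running rails, running the full 1258 mm width of the frame in y; along x they sit between the end posts with a 160 mm gap after the −x posts and between neighbouring slats and before the +x posts.


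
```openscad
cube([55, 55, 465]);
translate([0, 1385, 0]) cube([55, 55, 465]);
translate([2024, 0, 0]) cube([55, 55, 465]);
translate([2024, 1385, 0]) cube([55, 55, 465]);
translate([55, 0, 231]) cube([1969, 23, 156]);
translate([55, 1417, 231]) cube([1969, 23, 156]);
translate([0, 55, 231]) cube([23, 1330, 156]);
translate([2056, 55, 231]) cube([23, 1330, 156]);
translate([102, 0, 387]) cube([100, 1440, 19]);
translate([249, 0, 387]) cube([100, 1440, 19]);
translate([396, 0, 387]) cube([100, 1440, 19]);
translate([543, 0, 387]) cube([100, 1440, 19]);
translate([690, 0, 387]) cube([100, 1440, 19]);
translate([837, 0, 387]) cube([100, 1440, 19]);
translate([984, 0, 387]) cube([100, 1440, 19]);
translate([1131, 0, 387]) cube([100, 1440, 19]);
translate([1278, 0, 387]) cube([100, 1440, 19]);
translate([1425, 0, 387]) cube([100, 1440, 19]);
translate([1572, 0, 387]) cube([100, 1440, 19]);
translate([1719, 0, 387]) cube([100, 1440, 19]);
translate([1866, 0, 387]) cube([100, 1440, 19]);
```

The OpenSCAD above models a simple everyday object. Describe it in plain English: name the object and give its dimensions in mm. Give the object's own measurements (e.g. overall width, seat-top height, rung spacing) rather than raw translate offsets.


A bed frame 2079 mm long (x) by 1440 mm wide (y). Four 55×55 mm corner posts, 465 mm tall, at the corners of the footprint. Four rails of 23 mm thickness and 156 mm height run between adjacent posts with their undersides at z = 231 mm, their outer faces flush with the outside of the frame (the two x-running rails run between the posts' inner faces; the two y-running rails run between the posts' inner faces). 13 slats, each 100 mm wide (x) and 19 mm thick, lie across the top of the two x-running rails, running the full 1440 mm width of the frame in y; along x they sit between the end posts with a 47 mm gap after the −x posts and between neighbouring slats, leaving 58 mm before the +x posts.


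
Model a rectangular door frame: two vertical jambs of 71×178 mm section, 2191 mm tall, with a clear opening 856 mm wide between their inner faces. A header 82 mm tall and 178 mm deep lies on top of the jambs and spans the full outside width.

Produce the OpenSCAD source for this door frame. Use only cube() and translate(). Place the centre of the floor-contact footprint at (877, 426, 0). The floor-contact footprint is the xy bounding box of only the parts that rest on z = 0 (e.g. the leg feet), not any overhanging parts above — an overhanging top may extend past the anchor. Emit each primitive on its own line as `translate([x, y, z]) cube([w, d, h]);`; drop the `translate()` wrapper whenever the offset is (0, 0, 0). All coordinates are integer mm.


translate([378, 337, 0]) cube([71, 178, 2191]);
translate([1305, 337, 0]) cube([71, 178, 2191]);
translate([378, 337, 2191]) cube([998, 178, 82]);


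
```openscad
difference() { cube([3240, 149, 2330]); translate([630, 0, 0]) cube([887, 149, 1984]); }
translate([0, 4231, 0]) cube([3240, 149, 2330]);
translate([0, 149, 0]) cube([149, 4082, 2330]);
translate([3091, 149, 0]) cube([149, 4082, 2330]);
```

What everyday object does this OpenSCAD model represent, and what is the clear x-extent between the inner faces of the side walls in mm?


A single room. The interior width is 2942 mm.

Four walls enclosing a rectangle with a door in the front wall — a room. Outside width 3240 minus two 149 mm walls gives 2942 mm.


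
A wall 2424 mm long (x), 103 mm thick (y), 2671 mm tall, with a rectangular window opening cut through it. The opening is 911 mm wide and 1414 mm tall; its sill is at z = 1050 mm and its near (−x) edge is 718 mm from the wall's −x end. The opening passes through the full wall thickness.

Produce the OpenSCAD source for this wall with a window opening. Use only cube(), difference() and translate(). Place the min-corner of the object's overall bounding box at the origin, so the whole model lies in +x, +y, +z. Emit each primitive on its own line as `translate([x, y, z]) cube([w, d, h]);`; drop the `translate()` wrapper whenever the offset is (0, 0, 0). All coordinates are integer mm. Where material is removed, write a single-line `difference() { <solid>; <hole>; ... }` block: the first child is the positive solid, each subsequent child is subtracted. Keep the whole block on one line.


difference() { cube([2424, 103, 2671]); translate([718, 0, 1050]) cube([911, 103, 1414]); }


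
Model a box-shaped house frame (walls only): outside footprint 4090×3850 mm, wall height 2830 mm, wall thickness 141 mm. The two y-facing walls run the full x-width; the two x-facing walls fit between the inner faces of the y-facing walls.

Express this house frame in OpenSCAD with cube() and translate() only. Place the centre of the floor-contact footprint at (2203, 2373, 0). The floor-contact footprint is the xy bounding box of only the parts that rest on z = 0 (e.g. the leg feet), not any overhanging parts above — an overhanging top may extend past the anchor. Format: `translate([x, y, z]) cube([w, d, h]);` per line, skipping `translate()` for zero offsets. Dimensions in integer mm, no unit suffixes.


translate([158, 448, 0]) cube([4090, 141, 2830]);
translate([158, 4157, 0]) cube([4090, 141, 2830]);
translate([158, 589, 0]) cube([141, 3568, 2830]);
translate([4107, 589, 0]) cube([141, 3568, 2830]);


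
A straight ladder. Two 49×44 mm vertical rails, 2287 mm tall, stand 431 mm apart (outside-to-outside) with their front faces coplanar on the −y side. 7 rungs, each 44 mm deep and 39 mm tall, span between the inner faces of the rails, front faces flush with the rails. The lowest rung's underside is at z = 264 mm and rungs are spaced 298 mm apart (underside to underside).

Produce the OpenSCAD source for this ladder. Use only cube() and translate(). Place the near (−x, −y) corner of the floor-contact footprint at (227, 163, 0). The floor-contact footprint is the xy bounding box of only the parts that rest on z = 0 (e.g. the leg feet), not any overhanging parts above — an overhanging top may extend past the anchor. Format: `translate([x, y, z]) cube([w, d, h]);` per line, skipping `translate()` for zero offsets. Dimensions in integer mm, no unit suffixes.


translate([227, 163, 0]) cube([49, 44, 2287]);
translate([609, 163, 0]) cube([49, 44, 2287]);
translate([276, 163, 264]) cube([333, 44, 39]);
translate([276, 163, 562]) cube([333, 44, 39]);
translate([276, 163, 860]) cube([333, 44, 39]);
translate([276, 163, 1158]) cube([333, 44, 39]);
translate([276, 163, 1456]) cube([333, 44, 39]);
translate([276, 163, 1754]) cube([333, 44, 39]);
translate([276, 163, 2052]) cube([333, 44, 39]);


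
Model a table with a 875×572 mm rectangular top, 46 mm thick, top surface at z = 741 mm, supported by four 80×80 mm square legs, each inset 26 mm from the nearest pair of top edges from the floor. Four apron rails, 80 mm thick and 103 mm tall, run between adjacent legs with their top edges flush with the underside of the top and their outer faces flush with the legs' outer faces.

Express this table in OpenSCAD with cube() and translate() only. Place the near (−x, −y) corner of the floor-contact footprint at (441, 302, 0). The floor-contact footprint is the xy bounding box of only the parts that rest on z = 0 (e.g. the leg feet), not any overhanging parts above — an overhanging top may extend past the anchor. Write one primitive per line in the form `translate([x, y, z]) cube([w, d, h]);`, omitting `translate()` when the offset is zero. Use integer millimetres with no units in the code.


// leg_h = 741 - 46 = 695
// apron z = 695 - 103 = 592
translate([415, 276, 695]) cube([875, 572, 46]);
translate([441, 302, 0]) cube([80, 80, 695]);
translate([1184, 302, 0]) cube([80, 80, 695]);
translate([441, 742, 0]) cube([80, 80, 695]);
translate([1184, 742, 0]) cube([80, 80, 695]);
translate([521, 302, 592]) cube([663, 80, 103]);
translate([521, 742, 592]) cube([663, 80, 103]);
translate([441, 382, 592]) cube([80, 360, 103]);
translate([1184, 382, 592]) cube([80, 360, 103]);


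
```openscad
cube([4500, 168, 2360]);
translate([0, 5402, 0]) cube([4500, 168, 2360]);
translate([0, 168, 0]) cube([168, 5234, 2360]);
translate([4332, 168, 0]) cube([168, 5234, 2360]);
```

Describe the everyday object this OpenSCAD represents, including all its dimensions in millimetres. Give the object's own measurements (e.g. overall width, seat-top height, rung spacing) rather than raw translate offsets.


The wall frame of a small rectangular building: four walls, each 2360 mm tall and 168 mm thick, enclosing a footprint 4500 mm (x) by 5570 mm (y) outside-to-outside, with no floor or roof. The front and back walls (the −y and +y sides) span the full width; the two side walls fit between them.


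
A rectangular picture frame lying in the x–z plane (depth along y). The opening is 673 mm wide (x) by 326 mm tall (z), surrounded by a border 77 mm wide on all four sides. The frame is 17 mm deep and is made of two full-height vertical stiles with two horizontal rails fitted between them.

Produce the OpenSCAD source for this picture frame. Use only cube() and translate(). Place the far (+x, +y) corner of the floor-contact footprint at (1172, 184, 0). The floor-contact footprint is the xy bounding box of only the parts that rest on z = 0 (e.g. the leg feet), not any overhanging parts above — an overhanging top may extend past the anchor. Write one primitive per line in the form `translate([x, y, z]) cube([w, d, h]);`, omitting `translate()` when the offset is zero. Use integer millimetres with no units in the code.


translate([345, 167, 0]) cube([77, 17, 480]);
translate([1095, 167, 0]) cube([77, 17, 480]);
translate([422, 167, 0]) cube([673, 17, 77]);
translate([422, 167, 403]) cube([673, 17, 77]);


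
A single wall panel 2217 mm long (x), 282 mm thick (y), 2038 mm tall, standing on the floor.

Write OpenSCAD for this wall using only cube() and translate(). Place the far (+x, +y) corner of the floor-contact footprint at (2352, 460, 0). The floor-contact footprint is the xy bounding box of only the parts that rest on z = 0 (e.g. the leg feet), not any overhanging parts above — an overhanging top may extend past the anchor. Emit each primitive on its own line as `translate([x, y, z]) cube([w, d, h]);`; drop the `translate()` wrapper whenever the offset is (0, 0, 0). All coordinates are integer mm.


translate([135, 178, 0]) cube([2217, 282, 2038]);


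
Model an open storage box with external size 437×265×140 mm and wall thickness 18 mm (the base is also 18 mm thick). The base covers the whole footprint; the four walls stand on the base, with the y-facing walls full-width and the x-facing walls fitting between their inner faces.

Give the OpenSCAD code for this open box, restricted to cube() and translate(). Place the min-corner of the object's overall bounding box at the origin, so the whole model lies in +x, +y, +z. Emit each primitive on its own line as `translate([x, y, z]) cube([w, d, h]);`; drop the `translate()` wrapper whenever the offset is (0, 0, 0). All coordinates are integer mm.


cube([437, 265, 18]);
translate([0, 0, 18]) cube([437, 18, 122]);
translate([0, 247, 18]) cube([437, 18, 122]);
translate([0, 18, 18]) cube([18, 229, 122]);
translate([419, 18, 18]) cube([18, 229, 122]);


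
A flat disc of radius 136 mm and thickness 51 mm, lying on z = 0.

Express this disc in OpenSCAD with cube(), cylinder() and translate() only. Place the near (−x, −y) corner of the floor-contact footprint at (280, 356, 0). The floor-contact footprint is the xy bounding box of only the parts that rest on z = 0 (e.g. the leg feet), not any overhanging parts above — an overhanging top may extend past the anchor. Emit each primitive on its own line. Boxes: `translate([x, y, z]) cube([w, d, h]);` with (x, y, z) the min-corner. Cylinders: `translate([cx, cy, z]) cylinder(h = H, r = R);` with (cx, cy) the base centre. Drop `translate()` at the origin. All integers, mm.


translate([416, 492, 0]) cylinder(h = 51, r = 136);


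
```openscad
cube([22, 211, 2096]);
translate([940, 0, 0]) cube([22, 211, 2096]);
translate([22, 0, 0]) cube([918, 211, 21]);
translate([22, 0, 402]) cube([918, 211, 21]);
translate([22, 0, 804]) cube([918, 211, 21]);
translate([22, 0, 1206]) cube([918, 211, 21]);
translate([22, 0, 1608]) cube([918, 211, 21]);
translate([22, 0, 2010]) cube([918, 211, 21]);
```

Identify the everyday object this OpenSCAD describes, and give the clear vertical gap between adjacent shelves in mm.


A bookshelf. The clear shelf gap is 381 mm.

Two tall side panels with 6 horizontal boards between them — a bookshelf. The first two shelf undersides are at z = 0 and z = 402; with shelf thickness 21, the clear gap is 402 − 0 − 21 = 381 mm.


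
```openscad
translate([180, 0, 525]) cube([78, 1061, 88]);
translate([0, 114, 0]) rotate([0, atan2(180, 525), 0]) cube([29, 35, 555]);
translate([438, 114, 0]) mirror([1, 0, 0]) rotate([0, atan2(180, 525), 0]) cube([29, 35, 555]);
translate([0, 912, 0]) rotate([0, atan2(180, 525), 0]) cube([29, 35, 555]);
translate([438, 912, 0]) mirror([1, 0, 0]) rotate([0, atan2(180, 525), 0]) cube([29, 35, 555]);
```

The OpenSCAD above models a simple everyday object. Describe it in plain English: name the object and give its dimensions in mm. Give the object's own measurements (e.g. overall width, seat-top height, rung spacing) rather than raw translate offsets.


A sawhorse. A 78×1061×88 mm beam (x, y, z) sits on two A-frame leg pairs. Each pair is two raked legs of 29×35 mm section (35 mm along y) splaying symmetrically in x. Each leg rises 525 mm vertically over 180 mm of horizontal reach and is 555 mm long along its own axis. Every leg's outer bottom edge rests on the floor and its outer top edge meets a bottom edge of the beam — the left legs (tilting toward +x) meet the beam's −x bottom edge, the right legs (their mirror images, tilting toward −x) meet its +x bottom edge — so the leg tops tuck under the beam, the beam's underside is 525 mm above the floor, and the feet are 438 mm apart outside-to-outside with the beam centred between them. The two leg pairs are set in 114 mm from either end of the beam.


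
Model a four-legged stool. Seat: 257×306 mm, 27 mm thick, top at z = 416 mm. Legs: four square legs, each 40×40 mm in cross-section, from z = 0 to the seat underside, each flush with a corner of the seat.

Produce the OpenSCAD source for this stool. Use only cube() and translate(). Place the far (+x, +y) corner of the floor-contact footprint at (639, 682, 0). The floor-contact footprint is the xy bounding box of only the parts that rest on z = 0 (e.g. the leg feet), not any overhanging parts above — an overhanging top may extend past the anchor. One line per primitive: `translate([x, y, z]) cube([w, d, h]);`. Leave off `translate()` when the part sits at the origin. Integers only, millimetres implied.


translate([382, 376, 389]) cube([257, 306, 27]);
translate([382, 376, 0]) cube([40, 40, 389]);
translate([599, 376, 0]) cube([40, 40, 389]);
translate([382, 642, 0]) cube([40, 40, 389]);
translate([599, 642, 0]) cube([40, 40, 389]);


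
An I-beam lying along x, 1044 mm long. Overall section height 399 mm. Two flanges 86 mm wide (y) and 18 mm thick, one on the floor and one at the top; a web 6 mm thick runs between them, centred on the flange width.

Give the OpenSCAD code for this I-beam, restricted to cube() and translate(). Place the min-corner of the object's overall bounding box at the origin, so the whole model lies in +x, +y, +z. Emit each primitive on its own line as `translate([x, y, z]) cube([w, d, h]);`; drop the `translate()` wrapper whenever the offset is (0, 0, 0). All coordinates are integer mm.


cube([1044, 86, 18]);
translate([0, 40, 18]) cube([1044, 6, 363]);
translate([0, 0, 381]) cube([1044, 86, 18]);


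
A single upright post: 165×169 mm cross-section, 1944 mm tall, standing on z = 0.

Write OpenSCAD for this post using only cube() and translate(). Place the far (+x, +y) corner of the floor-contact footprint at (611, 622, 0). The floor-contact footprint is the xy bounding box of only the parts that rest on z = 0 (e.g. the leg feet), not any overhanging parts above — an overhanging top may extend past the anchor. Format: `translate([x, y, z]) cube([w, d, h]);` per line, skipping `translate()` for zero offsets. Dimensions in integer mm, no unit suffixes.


translate([446, 453, 0]) cube([165, 169, 1944]);


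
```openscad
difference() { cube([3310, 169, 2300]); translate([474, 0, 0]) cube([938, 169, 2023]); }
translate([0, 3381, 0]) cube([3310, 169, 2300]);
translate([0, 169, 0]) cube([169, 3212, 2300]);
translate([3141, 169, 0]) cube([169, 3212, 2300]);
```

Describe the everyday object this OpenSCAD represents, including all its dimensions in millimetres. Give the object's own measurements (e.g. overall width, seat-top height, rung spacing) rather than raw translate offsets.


A single room: four walls, each 2300 mm tall and 169 mm thick, enclosing an outside footprint 3310×3550 mm (x × y), no floor or roof. The front and back walls (−y and +y sides) run the full x-width; the side walls fit between their inner faces. A door opening 938 mm wide and 2023 mm tall is cut through the front wall from the floor up, its −x edge 474 mm from the wall's −x end.


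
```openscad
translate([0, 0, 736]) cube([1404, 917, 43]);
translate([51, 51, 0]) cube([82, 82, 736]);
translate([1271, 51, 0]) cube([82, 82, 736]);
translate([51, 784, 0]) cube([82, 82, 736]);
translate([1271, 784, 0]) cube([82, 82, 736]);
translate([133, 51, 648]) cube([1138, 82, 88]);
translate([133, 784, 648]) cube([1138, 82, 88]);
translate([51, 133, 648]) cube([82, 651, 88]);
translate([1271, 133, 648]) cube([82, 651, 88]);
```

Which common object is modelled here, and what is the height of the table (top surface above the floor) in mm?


A table. The table height is 779 mm.

A 1404×917×43 slab sits at z = 736 on four 82 mm square posts — a table. The top surface is at 736 + 43 = 779 mm.


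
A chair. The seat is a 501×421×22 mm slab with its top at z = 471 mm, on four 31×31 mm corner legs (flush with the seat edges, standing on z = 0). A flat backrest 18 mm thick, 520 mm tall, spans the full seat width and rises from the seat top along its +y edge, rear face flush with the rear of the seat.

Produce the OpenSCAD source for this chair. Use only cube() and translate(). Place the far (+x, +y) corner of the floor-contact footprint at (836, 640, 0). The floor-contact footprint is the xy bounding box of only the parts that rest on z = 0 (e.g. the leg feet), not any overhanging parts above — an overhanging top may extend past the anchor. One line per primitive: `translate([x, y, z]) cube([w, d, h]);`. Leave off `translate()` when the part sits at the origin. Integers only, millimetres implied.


// leg_h = 471 - 22 = 449
translate([335, 219, 449]) cube([501, 421, 22]);
translate([335, 219, 0]) cube([31, 31, 449]);
translate([805, 219, 0]) cube([31, 31, 449]);
translate([335, 609, 0]) cube([31, 31, 449]);
translate([805, 609, 0]) cube([31, 31, 449]);
translate([335, 622, 471]) cube([501, 18, 520]);


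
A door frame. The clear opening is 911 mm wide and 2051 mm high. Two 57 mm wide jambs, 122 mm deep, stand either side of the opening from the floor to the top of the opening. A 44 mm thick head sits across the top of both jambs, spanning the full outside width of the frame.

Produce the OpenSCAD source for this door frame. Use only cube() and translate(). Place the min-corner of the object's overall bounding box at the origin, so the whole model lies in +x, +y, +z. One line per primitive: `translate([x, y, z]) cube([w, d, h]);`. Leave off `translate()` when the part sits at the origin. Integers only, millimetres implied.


cube([57, 122, 2051]);
translate([968, 0, 0]) cube([57, 122, 2051]);
translate([0, 0, 2051]) cube([1025, 122, 44]);


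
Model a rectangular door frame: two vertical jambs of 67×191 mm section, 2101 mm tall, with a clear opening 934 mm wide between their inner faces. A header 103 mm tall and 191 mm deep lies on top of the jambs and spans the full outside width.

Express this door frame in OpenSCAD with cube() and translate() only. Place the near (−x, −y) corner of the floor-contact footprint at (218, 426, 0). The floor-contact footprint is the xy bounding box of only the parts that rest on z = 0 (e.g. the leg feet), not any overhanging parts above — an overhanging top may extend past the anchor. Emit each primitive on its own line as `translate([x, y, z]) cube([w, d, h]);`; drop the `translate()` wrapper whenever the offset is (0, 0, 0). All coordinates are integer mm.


translate([218, 426, 0]) cube([67, 191, 2101]);
translate([1219, 426, 0]) cube([67, 191, 2101]);
translate([218, 426, 2101]) cube([1068, 191, 103]);


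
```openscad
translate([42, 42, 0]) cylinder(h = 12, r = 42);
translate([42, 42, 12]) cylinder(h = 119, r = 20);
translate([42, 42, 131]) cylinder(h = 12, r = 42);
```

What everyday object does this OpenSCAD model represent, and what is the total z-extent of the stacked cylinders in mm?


A spool. The overall height is 143 mm.

Three coaxial cylinders, large–small–large — a spool. Two 12 mm flanges and a 119 mm core give 12 + 119 + 12 = 143 mm.


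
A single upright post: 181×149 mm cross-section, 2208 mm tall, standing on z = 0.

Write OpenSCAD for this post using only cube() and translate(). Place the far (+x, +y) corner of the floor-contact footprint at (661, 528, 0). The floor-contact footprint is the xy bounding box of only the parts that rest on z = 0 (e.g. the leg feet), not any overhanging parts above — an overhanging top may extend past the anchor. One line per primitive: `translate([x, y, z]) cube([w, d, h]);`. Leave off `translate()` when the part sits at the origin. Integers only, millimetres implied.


translate([480, 379, 0]) cube([181, 149, 2208]);


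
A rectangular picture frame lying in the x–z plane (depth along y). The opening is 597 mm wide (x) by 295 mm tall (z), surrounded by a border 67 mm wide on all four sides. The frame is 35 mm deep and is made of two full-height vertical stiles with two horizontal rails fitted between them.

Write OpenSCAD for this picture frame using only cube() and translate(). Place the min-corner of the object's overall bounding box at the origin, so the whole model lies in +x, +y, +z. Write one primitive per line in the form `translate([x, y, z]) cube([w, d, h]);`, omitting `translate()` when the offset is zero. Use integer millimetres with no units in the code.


cube([67, 35, 429]);
translate([664, 0, 0]) cube([67, 35, 429]);
translate([67, 0, 0]) cube([597, 35, 67]);
translate([67, 0, 362]) cube([597, 35, 67]);


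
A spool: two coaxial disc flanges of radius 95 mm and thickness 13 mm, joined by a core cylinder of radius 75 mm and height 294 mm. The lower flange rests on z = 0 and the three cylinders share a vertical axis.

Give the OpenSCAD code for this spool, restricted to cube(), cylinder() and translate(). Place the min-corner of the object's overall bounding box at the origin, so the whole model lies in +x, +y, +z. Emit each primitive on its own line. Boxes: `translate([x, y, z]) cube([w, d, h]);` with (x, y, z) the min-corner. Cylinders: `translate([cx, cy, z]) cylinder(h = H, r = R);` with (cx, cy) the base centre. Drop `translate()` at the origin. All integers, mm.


translate([95, 95, 0]) cylinder(h = 13, r = 95);
translate([95, 95, 13]) cylinder(h = 294, r = 75);
translate([95, 95, 307]) cylinder(h = 13, r = 95);


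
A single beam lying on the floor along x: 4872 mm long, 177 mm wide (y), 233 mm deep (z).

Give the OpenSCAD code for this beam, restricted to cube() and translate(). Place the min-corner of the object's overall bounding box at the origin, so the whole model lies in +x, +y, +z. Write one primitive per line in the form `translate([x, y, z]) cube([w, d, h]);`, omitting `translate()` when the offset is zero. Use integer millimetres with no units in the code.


cube([4872, 177, 233]);


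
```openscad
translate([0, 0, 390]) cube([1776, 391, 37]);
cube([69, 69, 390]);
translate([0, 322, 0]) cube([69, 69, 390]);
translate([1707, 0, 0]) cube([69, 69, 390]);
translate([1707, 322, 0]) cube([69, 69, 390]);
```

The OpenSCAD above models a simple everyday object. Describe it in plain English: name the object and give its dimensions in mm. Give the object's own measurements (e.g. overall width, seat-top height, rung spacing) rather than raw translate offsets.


A long wooden bench with a 1776 mm (x) × 391 mm (y) seat, 37 mm thick, its top surface 427 mm above the floor. Four 69 mm square legs at the seat corners, flush with the edges, run from z = 0 to the seat underside.


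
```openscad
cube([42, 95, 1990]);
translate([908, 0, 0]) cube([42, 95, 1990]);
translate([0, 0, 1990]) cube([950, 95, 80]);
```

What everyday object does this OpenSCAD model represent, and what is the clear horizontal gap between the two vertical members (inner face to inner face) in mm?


A door frame. The clear opening width is 866 mm.

Two 1990 mm tall posts with a header on top — a door frame. The left jamb is 42 mm wide at x = 0; the right jamb starts at x = 908. The clear opening is 908 − 42 = 866 mm.


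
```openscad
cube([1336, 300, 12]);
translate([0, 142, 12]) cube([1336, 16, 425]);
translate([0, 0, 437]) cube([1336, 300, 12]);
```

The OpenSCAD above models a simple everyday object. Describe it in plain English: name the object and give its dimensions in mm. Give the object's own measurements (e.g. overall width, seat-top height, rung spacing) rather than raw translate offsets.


An I-beam lying along x, 1336 mm long. Overall section height 449 mm. Two flanges 300 mm wide (y) and 12 mm thick, one on the floor and one at the top; a web 16 mm thick runs between them, centred on the flange width.


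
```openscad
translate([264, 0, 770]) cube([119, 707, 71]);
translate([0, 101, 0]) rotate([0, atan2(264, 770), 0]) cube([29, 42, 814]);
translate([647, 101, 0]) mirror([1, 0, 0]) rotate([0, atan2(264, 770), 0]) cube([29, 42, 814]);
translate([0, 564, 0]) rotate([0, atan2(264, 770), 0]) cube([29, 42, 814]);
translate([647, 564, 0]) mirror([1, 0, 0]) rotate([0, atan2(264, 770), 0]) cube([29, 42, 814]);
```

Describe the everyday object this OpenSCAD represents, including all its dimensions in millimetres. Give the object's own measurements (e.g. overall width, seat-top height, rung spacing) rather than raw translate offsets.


A sawhorse. A 119×707×71 mm beam (x, y, z) sits on two A-frame leg pairs. Each pair is two raked legs of 29×42 mm section (42 mm along y) splaying symmetrically in x. Each leg rises 770 mm vertically over 264 mm of horizontal reach and is 814 mm long along its own axis. Every leg's outer bottom edge rests on the floor and its outer top edge meets a bottom edge of the beam — the left legs (tilting toward +x) meet the beam's −x bottom edge, the right legs (their mirror images, tilting toward −x) meet its +x bottom edge — so the leg tops tuck under the beam, the beam's underside is 770 mm above the floor, and the feet are 647 mm apart outside-to-outside with the beam centred between them. The two leg pairs are set in 101 mm from either end of the beam.


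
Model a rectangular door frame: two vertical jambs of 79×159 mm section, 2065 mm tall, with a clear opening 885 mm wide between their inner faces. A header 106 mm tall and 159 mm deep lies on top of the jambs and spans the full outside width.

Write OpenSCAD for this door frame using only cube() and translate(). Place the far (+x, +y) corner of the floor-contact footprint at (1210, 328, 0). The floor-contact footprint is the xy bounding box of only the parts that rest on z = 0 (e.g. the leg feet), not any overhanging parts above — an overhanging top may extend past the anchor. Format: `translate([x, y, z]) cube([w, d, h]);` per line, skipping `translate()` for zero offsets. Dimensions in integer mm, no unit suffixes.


translate([167, 169, 0]) cube([79, 159, 2065]);
translate([1131, 169, 0]) cube([79, 159, 2065]);
translate([167, 169, 2065]) cube([1043, 159, 106]);


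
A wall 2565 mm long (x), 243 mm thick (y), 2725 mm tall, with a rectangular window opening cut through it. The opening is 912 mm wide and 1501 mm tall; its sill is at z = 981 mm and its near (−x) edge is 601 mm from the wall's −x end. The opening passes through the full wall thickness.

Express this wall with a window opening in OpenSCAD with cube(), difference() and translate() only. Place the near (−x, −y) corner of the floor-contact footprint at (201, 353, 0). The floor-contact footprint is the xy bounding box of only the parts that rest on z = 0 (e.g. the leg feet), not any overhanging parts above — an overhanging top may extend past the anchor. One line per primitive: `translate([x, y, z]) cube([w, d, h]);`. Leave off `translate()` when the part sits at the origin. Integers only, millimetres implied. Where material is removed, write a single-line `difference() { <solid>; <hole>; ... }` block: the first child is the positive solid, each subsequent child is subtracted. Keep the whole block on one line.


difference() { translate([201, 353, 0]) cube([2565, 243, 2725]); translate([802, 353, 981]) cube([912, 243, 1501]); }
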